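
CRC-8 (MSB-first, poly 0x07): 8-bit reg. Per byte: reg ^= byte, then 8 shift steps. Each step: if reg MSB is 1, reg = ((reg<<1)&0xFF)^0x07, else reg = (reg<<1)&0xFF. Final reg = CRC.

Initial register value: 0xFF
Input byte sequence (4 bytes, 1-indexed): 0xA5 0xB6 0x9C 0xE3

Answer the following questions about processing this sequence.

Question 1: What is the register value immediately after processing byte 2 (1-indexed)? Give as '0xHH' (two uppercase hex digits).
Answer: 0x85

Derivation:
After byte 1 (0xA5): reg=0x81
After byte 2 (0xB6): reg=0x85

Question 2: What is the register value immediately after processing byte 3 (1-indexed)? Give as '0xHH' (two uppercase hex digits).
Answer: 0x4F

Derivation:
After byte 1 (0xA5): reg=0x81
After byte 2 (0xB6): reg=0x85
After byte 3 (0x9C): reg=0x4F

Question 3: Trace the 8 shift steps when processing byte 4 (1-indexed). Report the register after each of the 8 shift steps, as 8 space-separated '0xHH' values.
After byte 1 (0xA5): reg=0x81
After byte 2 (0xB6): reg=0x85
After byte 3 (0x9C): reg=0x4F
Register before byte 4: 0x4F
After XOR with byte 0xE3: 0xAC

Answer: 0x5F 0xBE 0x7B 0xF6 0xEB 0xD1 0xA5 0x4D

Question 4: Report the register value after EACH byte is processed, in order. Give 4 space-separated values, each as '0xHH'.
0x81 0x85 0x4F 0x4D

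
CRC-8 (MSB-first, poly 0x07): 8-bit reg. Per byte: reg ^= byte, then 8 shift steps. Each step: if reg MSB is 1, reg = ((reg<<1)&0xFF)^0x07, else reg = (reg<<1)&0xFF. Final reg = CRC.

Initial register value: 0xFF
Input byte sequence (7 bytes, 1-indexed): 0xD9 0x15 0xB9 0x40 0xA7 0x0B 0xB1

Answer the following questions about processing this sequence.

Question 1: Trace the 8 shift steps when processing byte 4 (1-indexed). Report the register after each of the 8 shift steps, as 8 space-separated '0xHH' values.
Answer: 0x9C 0x3F 0x7E 0xFC 0xFF 0xF9 0xF5 0xED

Derivation:
After byte 1 (0xD9): reg=0xF2
After byte 2 (0x15): reg=0xBB
After byte 3 (0xB9): reg=0x0E
Register before byte 4: 0x0E
After XOR with byte 0x40: 0x4E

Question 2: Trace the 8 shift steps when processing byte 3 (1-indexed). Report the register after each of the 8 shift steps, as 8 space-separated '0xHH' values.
Answer: 0x04 0x08 0x10 0x20 0x40 0x80 0x07 0x0E

Derivation:
After byte 1 (0xD9): reg=0xF2
After byte 2 (0x15): reg=0xBB
Register before byte 3: 0xBB
After XOR with byte 0xB9: 0x02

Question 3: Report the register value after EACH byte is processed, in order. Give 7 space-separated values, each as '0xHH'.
0xF2 0xBB 0x0E 0xED 0xF1 0xE8 0x88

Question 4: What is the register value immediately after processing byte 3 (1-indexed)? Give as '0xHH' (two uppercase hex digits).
After byte 1 (0xD9): reg=0xF2
After byte 2 (0x15): reg=0xBB
After byte 3 (0xB9): reg=0x0E

Answer: 0x0E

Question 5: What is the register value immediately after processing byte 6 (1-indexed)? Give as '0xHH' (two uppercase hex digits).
After byte 1 (0xD9): reg=0xF2
After byte 2 (0x15): reg=0xBB
After byte 3 (0xB9): reg=0x0E
After byte 4 (0x40): reg=0xED
After byte 5 (0xA7): reg=0xF1
After byte 6 (0x0B): reg=0xE8

Answer: 0xE8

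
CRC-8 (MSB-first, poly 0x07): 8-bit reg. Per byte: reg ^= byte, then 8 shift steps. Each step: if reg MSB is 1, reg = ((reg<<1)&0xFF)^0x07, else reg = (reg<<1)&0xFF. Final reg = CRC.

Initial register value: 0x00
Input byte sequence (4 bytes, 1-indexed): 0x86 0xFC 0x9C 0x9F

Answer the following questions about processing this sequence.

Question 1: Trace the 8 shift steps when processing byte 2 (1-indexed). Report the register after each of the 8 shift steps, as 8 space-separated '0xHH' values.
After byte 1 (0x86): reg=0x9B
Register before byte 2: 0x9B
After XOR with byte 0xFC: 0x67

Answer: 0xCE 0x9B 0x31 0x62 0xC4 0x8F 0x19 0x32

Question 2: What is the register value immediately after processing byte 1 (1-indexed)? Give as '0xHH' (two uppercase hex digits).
Answer: 0x9B

Derivation:
After byte 1 (0x86): reg=0x9B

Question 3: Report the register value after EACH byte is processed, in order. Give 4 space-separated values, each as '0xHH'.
0x9B 0x32 0x43 0x1A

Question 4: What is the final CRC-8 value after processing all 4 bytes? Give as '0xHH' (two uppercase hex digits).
After byte 1 (0x86): reg=0x9B
After byte 2 (0xFC): reg=0x32
After byte 3 (0x9C): reg=0x43
After byte 4 (0x9F): reg=0x1A

Answer: 0x1A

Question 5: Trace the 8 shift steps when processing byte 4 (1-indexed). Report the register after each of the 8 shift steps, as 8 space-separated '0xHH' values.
Answer: 0xBF 0x79 0xF2 0xE3 0xC1 0x85 0x0D 0x1A

Derivation:
After byte 1 (0x86): reg=0x9B
After byte 2 (0xFC): reg=0x32
After byte 3 (0x9C): reg=0x43
Register before byte 4: 0x43
After XOR with byte 0x9F: 0xDC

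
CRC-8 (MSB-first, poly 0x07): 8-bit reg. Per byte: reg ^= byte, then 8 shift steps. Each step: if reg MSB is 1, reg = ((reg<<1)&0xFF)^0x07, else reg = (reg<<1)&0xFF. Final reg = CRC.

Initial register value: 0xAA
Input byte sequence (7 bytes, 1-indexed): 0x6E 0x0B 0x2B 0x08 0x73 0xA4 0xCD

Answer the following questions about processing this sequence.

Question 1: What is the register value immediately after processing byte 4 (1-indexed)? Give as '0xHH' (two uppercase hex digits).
Answer: 0x1F

Derivation:
After byte 1 (0x6E): reg=0x52
After byte 2 (0x0B): reg=0x88
After byte 3 (0x2B): reg=0x60
After byte 4 (0x08): reg=0x1F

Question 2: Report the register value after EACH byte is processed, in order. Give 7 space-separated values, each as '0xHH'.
0x52 0x88 0x60 0x1F 0x03 0x7C 0x1E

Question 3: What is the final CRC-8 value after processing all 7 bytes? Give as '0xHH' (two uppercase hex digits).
After byte 1 (0x6E): reg=0x52
After byte 2 (0x0B): reg=0x88
After byte 3 (0x2B): reg=0x60
After byte 4 (0x08): reg=0x1F
After byte 5 (0x73): reg=0x03
After byte 6 (0xA4): reg=0x7C
After byte 7 (0xCD): reg=0x1E

Answer: 0x1E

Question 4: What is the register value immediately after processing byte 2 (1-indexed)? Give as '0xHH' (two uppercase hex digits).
Answer: 0x88

Derivation:
After byte 1 (0x6E): reg=0x52
After byte 2 (0x0B): reg=0x88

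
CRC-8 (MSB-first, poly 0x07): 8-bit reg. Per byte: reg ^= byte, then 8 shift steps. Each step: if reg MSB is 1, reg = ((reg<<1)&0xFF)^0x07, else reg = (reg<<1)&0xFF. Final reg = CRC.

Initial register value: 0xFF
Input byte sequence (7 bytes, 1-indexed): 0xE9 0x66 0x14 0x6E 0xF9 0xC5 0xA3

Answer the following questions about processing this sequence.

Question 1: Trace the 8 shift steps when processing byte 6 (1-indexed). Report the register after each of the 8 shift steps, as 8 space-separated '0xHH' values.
After byte 1 (0xE9): reg=0x62
After byte 2 (0x66): reg=0x1C
After byte 3 (0x14): reg=0x38
After byte 4 (0x6E): reg=0xA5
After byte 5 (0xF9): reg=0x93
Register before byte 6: 0x93
After XOR with byte 0xC5: 0x56

Answer: 0xAC 0x5F 0xBE 0x7B 0xF6 0xEB 0xD1 0xA5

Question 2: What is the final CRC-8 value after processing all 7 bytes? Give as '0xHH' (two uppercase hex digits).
After byte 1 (0xE9): reg=0x62
After byte 2 (0x66): reg=0x1C
After byte 3 (0x14): reg=0x38
After byte 4 (0x6E): reg=0xA5
After byte 5 (0xF9): reg=0x93
After byte 6 (0xC5): reg=0xA5
After byte 7 (0xA3): reg=0x12

Answer: 0x12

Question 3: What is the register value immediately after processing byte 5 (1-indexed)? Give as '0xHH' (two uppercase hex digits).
After byte 1 (0xE9): reg=0x62
After byte 2 (0x66): reg=0x1C
After byte 3 (0x14): reg=0x38
After byte 4 (0x6E): reg=0xA5
After byte 5 (0xF9): reg=0x93

Answer: 0x93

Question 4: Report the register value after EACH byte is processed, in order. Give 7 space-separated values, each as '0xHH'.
0x62 0x1C 0x38 0xA5 0x93 0xA5 0x12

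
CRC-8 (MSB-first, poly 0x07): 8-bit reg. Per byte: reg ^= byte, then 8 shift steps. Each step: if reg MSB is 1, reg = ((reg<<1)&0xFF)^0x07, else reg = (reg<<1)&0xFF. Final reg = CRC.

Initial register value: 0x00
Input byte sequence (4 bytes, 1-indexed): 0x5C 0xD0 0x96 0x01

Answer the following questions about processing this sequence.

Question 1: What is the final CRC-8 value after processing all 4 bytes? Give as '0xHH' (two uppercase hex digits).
After byte 1 (0x5C): reg=0x93
After byte 2 (0xD0): reg=0xCE
After byte 3 (0x96): reg=0x8F
After byte 4 (0x01): reg=0xA3

Answer: 0xA3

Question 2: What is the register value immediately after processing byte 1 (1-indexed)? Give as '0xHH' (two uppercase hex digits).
Answer: 0x93

Derivation:
After byte 1 (0x5C): reg=0x93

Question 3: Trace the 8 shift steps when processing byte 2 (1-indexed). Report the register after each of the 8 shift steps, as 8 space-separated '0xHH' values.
Answer: 0x86 0x0B 0x16 0x2C 0x58 0xB0 0x67 0xCE

Derivation:
After byte 1 (0x5C): reg=0x93
Register before byte 2: 0x93
After XOR with byte 0xD0: 0x43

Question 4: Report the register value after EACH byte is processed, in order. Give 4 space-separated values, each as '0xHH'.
0x93 0xCE 0x8F 0xA3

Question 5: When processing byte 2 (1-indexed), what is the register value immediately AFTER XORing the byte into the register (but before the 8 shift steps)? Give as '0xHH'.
Answer: 0x43

Derivation:
Register before byte 2: 0x93
Byte 2: 0xD0
0x93 XOR 0xD0 = 0x43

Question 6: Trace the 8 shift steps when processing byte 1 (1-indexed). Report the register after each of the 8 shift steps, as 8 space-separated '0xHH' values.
Answer: 0xB8 0x77 0xEE 0xDB 0xB1 0x65 0xCA 0x93

Derivation:
Register before byte 1: 0x00
After XOR with byte 0x5C: 0x5C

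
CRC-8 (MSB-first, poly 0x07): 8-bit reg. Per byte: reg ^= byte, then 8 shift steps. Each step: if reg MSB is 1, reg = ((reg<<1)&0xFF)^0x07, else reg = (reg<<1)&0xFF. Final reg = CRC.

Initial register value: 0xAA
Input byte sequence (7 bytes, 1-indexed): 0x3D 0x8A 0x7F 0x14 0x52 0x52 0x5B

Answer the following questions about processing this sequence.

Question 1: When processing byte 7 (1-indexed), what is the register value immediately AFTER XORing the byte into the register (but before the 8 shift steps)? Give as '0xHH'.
Register before byte 7: 0x91
Byte 7: 0x5B
0x91 XOR 0x5B = 0xCA

Answer: 0xCA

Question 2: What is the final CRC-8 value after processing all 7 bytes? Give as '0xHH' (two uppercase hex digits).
After byte 1 (0x3D): reg=0xEC
After byte 2 (0x8A): reg=0x35
After byte 3 (0x7F): reg=0xF1
After byte 4 (0x14): reg=0xB5
After byte 5 (0x52): reg=0xBB
After byte 6 (0x52): reg=0x91
After byte 7 (0x5B): reg=0x78

Answer: 0x78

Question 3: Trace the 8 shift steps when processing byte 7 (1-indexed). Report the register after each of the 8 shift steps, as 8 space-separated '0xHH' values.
Answer: 0x93 0x21 0x42 0x84 0x0F 0x1E 0x3C 0x78

Derivation:
After byte 1 (0x3D): reg=0xEC
After byte 2 (0x8A): reg=0x35
After byte 3 (0x7F): reg=0xF1
After byte 4 (0x14): reg=0xB5
After byte 5 (0x52): reg=0xBB
After byte 6 (0x52): reg=0x91
Register before byte 7: 0x91
After XOR with byte 0x5B: 0xCA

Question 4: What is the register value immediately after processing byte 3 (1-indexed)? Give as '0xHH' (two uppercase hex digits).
Answer: 0xF1

Derivation:
After byte 1 (0x3D): reg=0xEC
After byte 2 (0x8A): reg=0x35
After byte 3 (0x7F): reg=0xF1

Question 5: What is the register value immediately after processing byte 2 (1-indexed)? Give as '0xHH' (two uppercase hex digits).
Answer: 0x35

Derivation:
After byte 1 (0x3D): reg=0xEC
After byte 2 (0x8A): reg=0x35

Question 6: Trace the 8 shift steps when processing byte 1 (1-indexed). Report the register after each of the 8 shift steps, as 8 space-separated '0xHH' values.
Register before byte 1: 0xAA
After XOR with byte 0x3D: 0x97

Answer: 0x29 0x52 0xA4 0x4F 0x9E 0x3B 0x76 0xEC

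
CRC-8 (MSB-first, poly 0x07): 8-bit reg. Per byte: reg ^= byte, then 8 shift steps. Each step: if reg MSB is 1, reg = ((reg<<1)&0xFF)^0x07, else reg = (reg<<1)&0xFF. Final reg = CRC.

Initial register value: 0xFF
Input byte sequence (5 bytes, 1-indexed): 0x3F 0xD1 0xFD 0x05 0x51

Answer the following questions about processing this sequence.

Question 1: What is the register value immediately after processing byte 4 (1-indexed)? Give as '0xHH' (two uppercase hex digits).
After byte 1 (0x3F): reg=0x4E
After byte 2 (0xD1): reg=0xD4
After byte 3 (0xFD): reg=0xDF
After byte 4 (0x05): reg=0x08

Answer: 0x08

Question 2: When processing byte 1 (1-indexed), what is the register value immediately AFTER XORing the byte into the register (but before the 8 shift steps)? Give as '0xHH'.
Answer: 0xC0

Derivation:
Register before byte 1: 0xFF
Byte 1: 0x3F
0xFF XOR 0x3F = 0xC0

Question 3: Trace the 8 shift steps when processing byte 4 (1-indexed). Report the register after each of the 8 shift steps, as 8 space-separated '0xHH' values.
After byte 1 (0x3F): reg=0x4E
After byte 2 (0xD1): reg=0xD4
After byte 3 (0xFD): reg=0xDF
Register before byte 4: 0xDF
After XOR with byte 0x05: 0xDA

Answer: 0xB3 0x61 0xC2 0x83 0x01 0x02 0x04 0x08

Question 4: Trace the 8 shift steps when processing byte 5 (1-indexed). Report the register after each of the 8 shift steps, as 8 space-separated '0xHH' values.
Answer: 0xB2 0x63 0xC6 0x8B 0x11 0x22 0x44 0x88

Derivation:
After byte 1 (0x3F): reg=0x4E
After byte 2 (0xD1): reg=0xD4
After byte 3 (0xFD): reg=0xDF
After byte 4 (0x05): reg=0x08
Register before byte 5: 0x08
After XOR with byte 0x51: 0x59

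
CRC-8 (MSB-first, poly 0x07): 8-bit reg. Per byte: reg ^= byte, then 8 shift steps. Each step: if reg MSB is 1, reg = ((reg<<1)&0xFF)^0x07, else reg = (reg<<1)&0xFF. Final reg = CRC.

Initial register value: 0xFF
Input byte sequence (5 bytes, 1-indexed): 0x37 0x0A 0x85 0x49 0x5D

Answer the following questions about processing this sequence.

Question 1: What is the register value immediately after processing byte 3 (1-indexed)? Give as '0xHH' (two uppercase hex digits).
After byte 1 (0x37): reg=0x76
After byte 2 (0x0A): reg=0x73
After byte 3 (0x85): reg=0xCC

Answer: 0xCC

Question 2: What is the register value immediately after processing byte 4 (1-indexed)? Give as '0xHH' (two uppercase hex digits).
After byte 1 (0x37): reg=0x76
After byte 2 (0x0A): reg=0x73
After byte 3 (0x85): reg=0xCC
After byte 4 (0x49): reg=0x92

Answer: 0x92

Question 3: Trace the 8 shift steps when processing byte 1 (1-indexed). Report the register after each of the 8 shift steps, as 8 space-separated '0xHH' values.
Answer: 0x97 0x29 0x52 0xA4 0x4F 0x9E 0x3B 0x76

Derivation:
Register before byte 1: 0xFF
After XOR with byte 0x37: 0xC8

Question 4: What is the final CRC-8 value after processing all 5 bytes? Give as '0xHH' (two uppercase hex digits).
After byte 1 (0x37): reg=0x76
After byte 2 (0x0A): reg=0x73
After byte 3 (0x85): reg=0xCC
After byte 4 (0x49): reg=0x92
After byte 5 (0x5D): reg=0x63

Answer: 0x63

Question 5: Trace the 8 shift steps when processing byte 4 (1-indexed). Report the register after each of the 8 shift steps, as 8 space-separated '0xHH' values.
After byte 1 (0x37): reg=0x76
After byte 2 (0x0A): reg=0x73
After byte 3 (0x85): reg=0xCC
Register before byte 4: 0xCC
After XOR with byte 0x49: 0x85

Answer: 0x0D 0x1A 0x34 0x68 0xD0 0xA7 0x49 0x92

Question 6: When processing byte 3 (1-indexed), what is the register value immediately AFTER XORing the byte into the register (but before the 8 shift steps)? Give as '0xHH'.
Register before byte 3: 0x73
Byte 3: 0x85
0x73 XOR 0x85 = 0xF6

Answer: 0xF6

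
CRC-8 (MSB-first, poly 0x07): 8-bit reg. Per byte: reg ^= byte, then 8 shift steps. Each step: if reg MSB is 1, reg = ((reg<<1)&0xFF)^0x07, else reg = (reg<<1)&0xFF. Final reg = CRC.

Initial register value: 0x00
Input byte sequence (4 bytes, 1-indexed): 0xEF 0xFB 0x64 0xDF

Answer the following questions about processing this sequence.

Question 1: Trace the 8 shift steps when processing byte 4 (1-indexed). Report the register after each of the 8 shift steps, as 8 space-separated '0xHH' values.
Answer: 0xDB 0xB1 0x65 0xCA 0x93 0x21 0x42 0x84

Derivation:
After byte 1 (0xEF): reg=0x83
After byte 2 (0xFB): reg=0x6F
After byte 3 (0x64): reg=0x31
Register before byte 4: 0x31
After XOR with byte 0xDF: 0xEE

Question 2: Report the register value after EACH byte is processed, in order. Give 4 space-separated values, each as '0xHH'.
0x83 0x6F 0x31 0x84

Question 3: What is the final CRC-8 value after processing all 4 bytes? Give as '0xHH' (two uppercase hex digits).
After byte 1 (0xEF): reg=0x83
After byte 2 (0xFB): reg=0x6F
After byte 3 (0x64): reg=0x31
After byte 4 (0xDF): reg=0x84

Answer: 0x84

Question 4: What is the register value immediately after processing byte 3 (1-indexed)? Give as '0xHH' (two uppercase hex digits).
Answer: 0x31

Derivation:
After byte 1 (0xEF): reg=0x83
After byte 2 (0xFB): reg=0x6F
After byte 3 (0x64): reg=0x31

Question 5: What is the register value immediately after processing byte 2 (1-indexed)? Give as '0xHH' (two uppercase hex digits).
Answer: 0x6F

Derivation:
After byte 1 (0xEF): reg=0x83
After byte 2 (0xFB): reg=0x6F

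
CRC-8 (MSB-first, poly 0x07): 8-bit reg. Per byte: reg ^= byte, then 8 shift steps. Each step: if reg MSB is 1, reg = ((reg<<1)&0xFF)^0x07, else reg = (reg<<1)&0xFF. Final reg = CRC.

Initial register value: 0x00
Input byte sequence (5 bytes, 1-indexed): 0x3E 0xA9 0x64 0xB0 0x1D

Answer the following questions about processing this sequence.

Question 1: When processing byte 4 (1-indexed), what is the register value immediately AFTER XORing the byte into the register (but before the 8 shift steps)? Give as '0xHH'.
Register before byte 4: 0x53
Byte 4: 0xB0
0x53 XOR 0xB0 = 0xE3

Answer: 0xE3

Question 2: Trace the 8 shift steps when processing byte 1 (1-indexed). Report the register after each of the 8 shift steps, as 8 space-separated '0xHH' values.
Answer: 0x7C 0xF8 0xF7 0xE9 0xD5 0xAD 0x5D 0xBA

Derivation:
Register before byte 1: 0x00
After XOR with byte 0x3E: 0x3E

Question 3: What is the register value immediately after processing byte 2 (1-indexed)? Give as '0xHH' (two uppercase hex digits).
Answer: 0x79

Derivation:
After byte 1 (0x3E): reg=0xBA
After byte 2 (0xA9): reg=0x79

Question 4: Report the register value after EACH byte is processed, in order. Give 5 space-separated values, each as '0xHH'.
0xBA 0x79 0x53 0xA7 0x2F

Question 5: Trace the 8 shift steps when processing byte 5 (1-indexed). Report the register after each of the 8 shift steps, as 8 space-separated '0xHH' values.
After byte 1 (0x3E): reg=0xBA
After byte 2 (0xA9): reg=0x79
After byte 3 (0x64): reg=0x53
After byte 4 (0xB0): reg=0xA7
Register before byte 5: 0xA7
After XOR with byte 0x1D: 0xBA

Answer: 0x73 0xE6 0xCB 0x91 0x25 0x4A 0x94 0x2F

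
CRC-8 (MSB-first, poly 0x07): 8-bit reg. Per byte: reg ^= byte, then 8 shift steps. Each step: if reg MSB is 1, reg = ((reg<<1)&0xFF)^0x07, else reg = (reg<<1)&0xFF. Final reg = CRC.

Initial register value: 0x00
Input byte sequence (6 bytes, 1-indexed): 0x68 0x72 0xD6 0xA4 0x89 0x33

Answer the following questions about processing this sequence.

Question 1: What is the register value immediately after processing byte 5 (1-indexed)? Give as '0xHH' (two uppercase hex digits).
After byte 1 (0x68): reg=0x1F
After byte 2 (0x72): reg=0x04
After byte 3 (0xD6): reg=0x30
After byte 4 (0xA4): reg=0xE5
After byte 5 (0x89): reg=0x03

Answer: 0x03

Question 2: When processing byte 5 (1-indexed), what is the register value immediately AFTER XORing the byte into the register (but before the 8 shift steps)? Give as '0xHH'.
Answer: 0x6C

Derivation:
Register before byte 5: 0xE5
Byte 5: 0x89
0xE5 XOR 0x89 = 0x6C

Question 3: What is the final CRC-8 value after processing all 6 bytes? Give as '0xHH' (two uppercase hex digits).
After byte 1 (0x68): reg=0x1F
After byte 2 (0x72): reg=0x04
After byte 3 (0xD6): reg=0x30
After byte 4 (0xA4): reg=0xE5
After byte 5 (0x89): reg=0x03
After byte 6 (0x33): reg=0x90

Answer: 0x90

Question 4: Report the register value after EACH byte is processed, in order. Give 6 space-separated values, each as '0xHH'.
0x1F 0x04 0x30 0xE5 0x03 0x90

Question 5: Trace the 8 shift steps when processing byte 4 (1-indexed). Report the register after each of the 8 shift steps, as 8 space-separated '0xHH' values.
Answer: 0x2F 0x5E 0xBC 0x7F 0xFE 0xFB 0xF1 0xE5

Derivation:
After byte 1 (0x68): reg=0x1F
After byte 2 (0x72): reg=0x04
After byte 3 (0xD6): reg=0x30
Register before byte 4: 0x30
After XOR with byte 0xA4: 0x94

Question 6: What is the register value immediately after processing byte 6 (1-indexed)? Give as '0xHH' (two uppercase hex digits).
Answer: 0x90

Derivation:
After byte 1 (0x68): reg=0x1F
After byte 2 (0x72): reg=0x04
After byte 3 (0xD6): reg=0x30
After byte 4 (0xA4): reg=0xE5
After byte 5 (0x89): reg=0x03
After byte 6 (0x33): reg=0x90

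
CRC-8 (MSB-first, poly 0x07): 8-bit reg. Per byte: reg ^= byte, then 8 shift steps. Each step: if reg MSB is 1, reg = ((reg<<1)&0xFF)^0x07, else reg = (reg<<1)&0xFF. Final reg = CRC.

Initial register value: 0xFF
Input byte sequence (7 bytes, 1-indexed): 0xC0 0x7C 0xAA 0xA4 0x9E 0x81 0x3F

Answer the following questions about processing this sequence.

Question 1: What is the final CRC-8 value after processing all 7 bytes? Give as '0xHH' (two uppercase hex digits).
After byte 1 (0xC0): reg=0xBD
After byte 2 (0x7C): reg=0x49
After byte 3 (0xAA): reg=0xA7
After byte 4 (0xA4): reg=0x09
After byte 5 (0x9E): reg=0xEC
After byte 6 (0x81): reg=0x04
After byte 7 (0x3F): reg=0xA1

Answer: 0xA1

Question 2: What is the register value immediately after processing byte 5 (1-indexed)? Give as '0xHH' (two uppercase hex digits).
Answer: 0xEC

Derivation:
After byte 1 (0xC0): reg=0xBD
After byte 2 (0x7C): reg=0x49
After byte 3 (0xAA): reg=0xA7
After byte 4 (0xA4): reg=0x09
After byte 5 (0x9E): reg=0xEC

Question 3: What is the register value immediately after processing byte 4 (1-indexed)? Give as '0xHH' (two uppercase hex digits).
After byte 1 (0xC0): reg=0xBD
After byte 2 (0x7C): reg=0x49
After byte 3 (0xAA): reg=0xA7
After byte 4 (0xA4): reg=0x09

Answer: 0x09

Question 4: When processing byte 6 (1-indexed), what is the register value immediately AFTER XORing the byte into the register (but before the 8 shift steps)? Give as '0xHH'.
Answer: 0x6D

Derivation:
Register before byte 6: 0xEC
Byte 6: 0x81
0xEC XOR 0x81 = 0x6D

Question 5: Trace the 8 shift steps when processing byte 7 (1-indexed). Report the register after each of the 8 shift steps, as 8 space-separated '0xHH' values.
Answer: 0x76 0xEC 0xDF 0xB9 0x75 0xEA 0xD3 0xA1

Derivation:
After byte 1 (0xC0): reg=0xBD
After byte 2 (0x7C): reg=0x49
After byte 3 (0xAA): reg=0xA7
After byte 4 (0xA4): reg=0x09
After byte 5 (0x9E): reg=0xEC
After byte 6 (0x81): reg=0x04
Register before byte 7: 0x04
After XOR with byte 0x3F: 0x3B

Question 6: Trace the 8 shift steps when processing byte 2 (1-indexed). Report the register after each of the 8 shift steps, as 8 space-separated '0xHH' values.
Answer: 0x85 0x0D 0x1A 0x34 0x68 0xD0 0xA7 0x49

Derivation:
After byte 1 (0xC0): reg=0xBD
Register before byte 2: 0xBD
After XOR with byte 0x7C: 0xC1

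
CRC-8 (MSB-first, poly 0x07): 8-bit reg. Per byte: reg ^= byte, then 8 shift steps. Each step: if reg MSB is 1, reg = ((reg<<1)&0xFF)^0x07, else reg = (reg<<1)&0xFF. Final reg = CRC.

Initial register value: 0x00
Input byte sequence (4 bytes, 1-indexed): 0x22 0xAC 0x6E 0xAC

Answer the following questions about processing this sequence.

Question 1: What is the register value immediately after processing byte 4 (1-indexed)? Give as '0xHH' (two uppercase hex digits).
Answer: 0x3E

Derivation:
After byte 1 (0x22): reg=0xEE
After byte 2 (0xAC): reg=0xC9
After byte 3 (0x6E): reg=0x7C
After byte 4 (0xAC): reg=0x3E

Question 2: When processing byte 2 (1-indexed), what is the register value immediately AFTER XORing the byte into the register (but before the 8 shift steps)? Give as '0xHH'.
Register before byte 2: 0xEE
Byte 2: 0xAC
0xEE XOR 0xAC = 0x42

Answer: 0x42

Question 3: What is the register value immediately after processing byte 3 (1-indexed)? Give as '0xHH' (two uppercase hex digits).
After byte 1 (0x22): reg=0xEE
After byte 2 (0xAC): reg=0xC9
After byte 3 (0x6E): reg=0x7C

Answer: 0x7C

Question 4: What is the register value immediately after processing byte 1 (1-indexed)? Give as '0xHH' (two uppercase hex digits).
After byte 1 (0x22): reg=0xEE

Answer: 0xEE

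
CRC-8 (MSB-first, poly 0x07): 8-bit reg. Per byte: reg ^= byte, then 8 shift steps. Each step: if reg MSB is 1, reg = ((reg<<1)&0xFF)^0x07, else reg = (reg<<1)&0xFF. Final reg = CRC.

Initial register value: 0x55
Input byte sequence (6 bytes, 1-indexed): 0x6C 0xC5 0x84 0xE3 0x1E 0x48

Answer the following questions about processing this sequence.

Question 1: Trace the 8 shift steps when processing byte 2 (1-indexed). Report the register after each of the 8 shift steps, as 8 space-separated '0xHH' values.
Answer: 0xD4 0xAF 0x59 0xB2 0x63 0xC6 0x8B 0x11

Derivation:
After byte 1 (0x6C): reg=0xAF
Register before byte 2: 0xAF
After XOR with byte 0xC5: 0x6A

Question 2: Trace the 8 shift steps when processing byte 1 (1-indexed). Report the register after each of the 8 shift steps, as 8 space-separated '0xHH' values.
Register before byte 1: 0x55
After XOR with byte 0x6C: 0x39

Answer: 0x72 0xE4 0xCF 0x99 0x35 0x6A 0xD4 0xAF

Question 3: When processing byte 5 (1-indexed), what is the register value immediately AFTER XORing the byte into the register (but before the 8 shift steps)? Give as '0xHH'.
Register before byte 5: 0x07
Byte 5: 0x1E
0x07 XOR 0x1E = 0x19

Answer: 0x19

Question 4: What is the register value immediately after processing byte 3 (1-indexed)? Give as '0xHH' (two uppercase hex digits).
After byte 1 (0x6C): reg=0xAF
After byte 2 (0xC5): reg=0x11
After byte 3 (0x84): reg=0xE2

Answer: 0xE2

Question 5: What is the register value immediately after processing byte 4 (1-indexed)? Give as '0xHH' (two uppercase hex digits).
After byte 1 (0x6C): reg=0xAF
After byte 2 (0xC5): reg=0x11
After byte 3 (0x84): reg=0xE2
After byte 4 (0xE3): reg=0x07

Answer: 0x07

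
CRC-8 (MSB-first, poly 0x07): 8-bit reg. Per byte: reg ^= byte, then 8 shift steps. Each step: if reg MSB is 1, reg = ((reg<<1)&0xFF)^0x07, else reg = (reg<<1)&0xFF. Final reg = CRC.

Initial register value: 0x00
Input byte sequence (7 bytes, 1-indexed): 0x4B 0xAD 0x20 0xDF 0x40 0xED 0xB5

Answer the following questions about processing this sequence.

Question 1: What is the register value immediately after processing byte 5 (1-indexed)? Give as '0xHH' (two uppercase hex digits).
After byte 1 (0x4B): reg=0xF6
After byte 2 (0xAD): reg=0x86
After byte 3 (0x20): reg=0x7B
After byte 4 (0xDF): reg=0x75
After byte 5 (0x40): reg=0x8B

Answer: 0x8B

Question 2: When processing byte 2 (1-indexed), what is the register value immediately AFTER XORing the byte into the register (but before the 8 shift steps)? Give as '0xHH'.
Answer: 0x5B

Derivation:
Register before byte 2: 0xF6
Byte 2: 0xAD
0xF6 XOR 0xAD = 0x5B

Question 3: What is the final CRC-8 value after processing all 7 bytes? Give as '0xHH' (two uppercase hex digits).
After byte 1 (0x4B): reg=0xF6
After byte 2 (0xAD): reg=0x86
After byte 3 (0x20): reg=0x7B
After byte 4 (0xDF): reg=0x75
After byte 5 (0x40): reg=0x8B
After byte 6 (0xED): reg=0x35
After byte 7 (0xB5): reg=0x89

Answer: 0x89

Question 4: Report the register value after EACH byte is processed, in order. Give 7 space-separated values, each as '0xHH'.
0xF6 0x86 0x7B 0x75 0x8B 0x35 0x89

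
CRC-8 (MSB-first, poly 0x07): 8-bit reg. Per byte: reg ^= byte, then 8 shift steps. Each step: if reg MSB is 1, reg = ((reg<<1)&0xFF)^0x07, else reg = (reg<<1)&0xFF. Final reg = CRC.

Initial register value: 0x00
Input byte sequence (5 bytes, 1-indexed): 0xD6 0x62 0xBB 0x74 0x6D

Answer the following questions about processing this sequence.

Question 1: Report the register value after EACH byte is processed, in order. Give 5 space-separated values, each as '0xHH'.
0x2C 0xED 0xA5 0x39 0xAB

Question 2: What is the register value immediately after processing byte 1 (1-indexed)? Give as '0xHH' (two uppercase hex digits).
Answer: 0x2C

Derivation:
After byte 1 (0xD6): reg=0x2C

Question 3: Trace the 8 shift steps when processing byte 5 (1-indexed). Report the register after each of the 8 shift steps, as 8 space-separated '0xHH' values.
After byte 1 (0xD6): reg=0x2C
After byte 2 (0x62): reg=0xED
After byte 3 (0xBB): reg=0xA5
After byte 4 (0x74): reg=0x39
Register before byte 5: 0x39
After XOR with byte 0x6D: 0x54

Answer: 0xA8 0x57 0xAE 0x5B 0xB6 0x6B 0xD6 0xAB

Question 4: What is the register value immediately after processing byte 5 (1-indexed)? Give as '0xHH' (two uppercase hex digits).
After byte 1 (0xD6): reg=0x2C
After byte 2 (0x62): reg=0xED
After byte 3 (0xBB): reg=0xA5
After byte 4 (0x74): reg=0x39
After byte 5 (0x6D): reg=0xAB

Answer: 0xAB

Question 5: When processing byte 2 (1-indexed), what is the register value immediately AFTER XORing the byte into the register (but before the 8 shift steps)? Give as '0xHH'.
Register before byte 2: 0x2C
Byte 2: 0x62
0x2C XOR 0x62 = 0x4E

Answer: 0x4E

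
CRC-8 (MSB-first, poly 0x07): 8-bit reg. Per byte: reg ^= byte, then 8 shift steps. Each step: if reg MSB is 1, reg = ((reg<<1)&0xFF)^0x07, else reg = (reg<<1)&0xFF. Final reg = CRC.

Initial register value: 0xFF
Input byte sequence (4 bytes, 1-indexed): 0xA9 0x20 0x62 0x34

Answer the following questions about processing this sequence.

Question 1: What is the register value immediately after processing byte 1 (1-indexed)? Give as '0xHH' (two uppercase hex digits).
Answer: 0xA5

Derivation:
After byte 1 (0xA9): reg=0xA5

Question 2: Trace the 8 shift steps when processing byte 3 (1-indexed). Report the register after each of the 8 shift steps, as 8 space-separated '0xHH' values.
Answer: 0xE7 0xC9 0x95 0x2D 0x5A 0xB4 0x6F 0xDE

Derivation:
After byte 1 (0xA9): reg=0xA5
After byte 2 (0x20): reg=0x92
Register before byte 3: 0x92
After XOR with byte 0x62: 0xF0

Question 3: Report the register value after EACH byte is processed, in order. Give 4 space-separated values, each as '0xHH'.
0xA5 0x92 0xDE 0x98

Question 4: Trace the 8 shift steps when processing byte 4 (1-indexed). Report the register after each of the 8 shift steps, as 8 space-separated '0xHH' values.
Answer: 0xD3 0xA1 0x45 0x8A 0x13 0x26 0x4C 0x98

Derivation:
After byte 1 (0xA9): reg=0xA5
After byte 2 (0x20): reg=0x92
After byte 3 (0x62): reg=0xDE
Register before byte 4: 0xDE
After XOR with byte 0x34: 0xEA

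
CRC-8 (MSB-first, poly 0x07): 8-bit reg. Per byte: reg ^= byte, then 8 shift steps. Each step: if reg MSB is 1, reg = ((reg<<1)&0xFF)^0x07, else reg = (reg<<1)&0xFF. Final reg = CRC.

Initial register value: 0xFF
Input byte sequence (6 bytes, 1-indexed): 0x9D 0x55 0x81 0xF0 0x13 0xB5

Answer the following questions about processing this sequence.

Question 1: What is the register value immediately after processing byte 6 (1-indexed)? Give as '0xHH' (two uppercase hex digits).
After byte 1 (0x9D): reg=0x29
After byte 2 (0x55): reg=0x73
After byte 3 (0x81): reg=0xD0
After byte 4 (0xF0): reg=0xE0
After byte 5 (0x13): reg=0xD7
After byte 6 (0xB5): reg=0x29

Answer: 0x29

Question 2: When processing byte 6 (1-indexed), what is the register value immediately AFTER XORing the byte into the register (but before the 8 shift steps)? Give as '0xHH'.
Register before byte 6: 0xD7
Byte 6: 0xB5
0xD7 XOR 0xB5 = 0x62

Answer: 0x62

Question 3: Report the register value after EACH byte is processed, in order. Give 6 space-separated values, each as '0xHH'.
0x29 0x73 0xD0 0xE0 0xD7 0x29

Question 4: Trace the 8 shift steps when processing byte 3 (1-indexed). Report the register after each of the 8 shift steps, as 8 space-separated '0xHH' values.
Answer: 0xE3 0xC1 0x85 0x0D 0x1A 0x34 0x68 0xD0

Derivation:
After byte 1 (0x9D): reg=0x29
After byte 2 (0x55): reg=0x73
Register before byte 3: 0x73
After XOR with byte 0x81: 0xF2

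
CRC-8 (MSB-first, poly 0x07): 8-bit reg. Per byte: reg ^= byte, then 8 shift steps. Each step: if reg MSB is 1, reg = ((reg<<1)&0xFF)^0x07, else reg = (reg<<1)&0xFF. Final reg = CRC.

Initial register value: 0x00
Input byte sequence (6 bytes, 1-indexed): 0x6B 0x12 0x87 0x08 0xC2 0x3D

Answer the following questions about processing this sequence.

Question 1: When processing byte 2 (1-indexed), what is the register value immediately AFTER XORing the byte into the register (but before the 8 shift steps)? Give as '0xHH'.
Register before byte 2: 0x16
Byte 2: 0x12
0x16 XOR 0x12 = 0x04

Answer: 0x04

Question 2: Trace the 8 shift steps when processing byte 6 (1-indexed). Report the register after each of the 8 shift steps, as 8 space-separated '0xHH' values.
After byte 1 (0x6B): reg=0x16
After byte 2 (0x12): reg=0x1C
After byte 3 (0x87): reg=0xC8
After byte 4 (0x08): reg=0x4E
After byte 5 (0xC2): reg=0xAD
Register before byte 6: 0xAD
After XOR with byte 0x3D: 0x90

Answer: 0x27 0x4E 0x9C 0x3F 0x7E 0xFC 0xFF 0xF9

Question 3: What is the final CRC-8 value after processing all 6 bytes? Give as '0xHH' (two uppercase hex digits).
After byte 1 (0x6B): reg=0x16
After byte 2 (0x12): reg=0x1C
After byte 3 (0x87): reg=0xC8
After byte 4 (0x08): reg=0x4E
After byte 5 (0xC2): reg=0xAD
After byte 6 (0x3D): reg=0xF9

Answer: 0xF9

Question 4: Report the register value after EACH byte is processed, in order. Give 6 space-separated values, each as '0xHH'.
0x16 0x1C 0xC8 0x4E 0xAD 0xF9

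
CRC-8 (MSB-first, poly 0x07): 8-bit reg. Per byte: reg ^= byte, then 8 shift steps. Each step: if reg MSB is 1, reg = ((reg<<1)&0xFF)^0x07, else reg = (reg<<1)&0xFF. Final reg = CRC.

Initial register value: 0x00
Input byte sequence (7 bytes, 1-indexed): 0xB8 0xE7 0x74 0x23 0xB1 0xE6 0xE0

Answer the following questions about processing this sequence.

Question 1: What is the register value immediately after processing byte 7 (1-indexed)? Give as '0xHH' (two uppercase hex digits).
Answer: 0x9B

Derivation:
After byte 1 (0xB8): reg=0x21
After byte 2 (0xE7): reg=0x5C
After byte 3 (0x74): reg=0xD8
After byte 4 (0x23): reg=0xEF
After byte 5 (0xB1): reg=0x9D
After byte 6 (0xE6): reg=0x66
After byte 7 (0xE0): reg=0x9B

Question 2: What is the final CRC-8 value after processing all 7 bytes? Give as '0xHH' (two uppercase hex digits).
Answer: 0x9B

Derivation:
After byte 1 (0xB8): reg=0x21
After byte 2 (0xE7): reg=0x5C
After byte 3 (0x74): reg=0xD8
After byte 4 (0x23): reg=0xEF
After byte 5 (0xB1): reg=0x9D
After byte 6 (0xE6): reg=0x66
After byte 7 (0xE0): reg=0x9B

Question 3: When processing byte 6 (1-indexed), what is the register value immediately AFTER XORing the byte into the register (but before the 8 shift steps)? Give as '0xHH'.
Answer: 0x7B

Derivation:
Register before byte 6: 0x9D
Byte 6: 0xE6
0x9D XOR 0xE6 = 0x7B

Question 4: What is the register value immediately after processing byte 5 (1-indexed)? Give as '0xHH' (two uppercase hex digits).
After byte 1 (0xB8): reg=0x21
After byte 2 (0xE7): reg=0x5C
After byte 3 (0x74): reg=0xD8
After byte 4 (0x23): reg=0xEF
After byte 5 (0xB1): reg=0x9D

Answer: 0x9D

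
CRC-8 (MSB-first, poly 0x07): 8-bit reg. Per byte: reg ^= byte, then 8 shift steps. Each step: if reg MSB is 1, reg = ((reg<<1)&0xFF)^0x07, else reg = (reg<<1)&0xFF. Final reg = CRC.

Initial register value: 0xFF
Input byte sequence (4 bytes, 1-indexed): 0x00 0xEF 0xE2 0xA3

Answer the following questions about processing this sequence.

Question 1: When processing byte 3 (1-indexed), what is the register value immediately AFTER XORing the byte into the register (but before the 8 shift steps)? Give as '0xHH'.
Register before byte 3: 0x54
Byte 3: 0xE2
0x54 XOR 0xE2 = 0xB6

Answer: 0xB6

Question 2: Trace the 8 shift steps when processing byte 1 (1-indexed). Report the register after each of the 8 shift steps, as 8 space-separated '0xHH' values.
Register before byte 1: 0xFF
After XOR with byte 0x00: 0xFF

Answer: 0xF9 0xF5 0xED 0xDD 0xBD 0x7D 0xFA 0xF3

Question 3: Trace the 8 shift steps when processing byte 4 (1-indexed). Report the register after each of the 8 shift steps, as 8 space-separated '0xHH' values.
Answer: 0x57 0xAE 0x5B 0xB6 0x6B 0xD6 0xAB 0x51

Derivation:
After byte 1 (0x00): reg=0xF3
After byte 2 (0xEF): reg=0x54
After byte 3 (0xE2): reg=0x0B
Register before byte 4: 0x0B
After XOR with byte 0xA3: 0xA8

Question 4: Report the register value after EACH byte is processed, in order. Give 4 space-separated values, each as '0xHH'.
0xF3 0x54 0x0B 0x51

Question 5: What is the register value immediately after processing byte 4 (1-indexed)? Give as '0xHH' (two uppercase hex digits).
After byte 1 (0x00): reg=0xF3
After byte 2 (0xEF): reg=0x54
After byte 3 (0xE2): reg=0x0B
After byte 4 (0xA3): reg=0x51

Answer: 0x51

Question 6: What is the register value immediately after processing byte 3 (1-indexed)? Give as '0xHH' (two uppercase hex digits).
Answer: 0x0B

Derivation:
After byte 1 (0x00): reg=0xF3
After byte 2 (0xEF): reg=0x54
After byte 3 (0xE2): reg=0x0B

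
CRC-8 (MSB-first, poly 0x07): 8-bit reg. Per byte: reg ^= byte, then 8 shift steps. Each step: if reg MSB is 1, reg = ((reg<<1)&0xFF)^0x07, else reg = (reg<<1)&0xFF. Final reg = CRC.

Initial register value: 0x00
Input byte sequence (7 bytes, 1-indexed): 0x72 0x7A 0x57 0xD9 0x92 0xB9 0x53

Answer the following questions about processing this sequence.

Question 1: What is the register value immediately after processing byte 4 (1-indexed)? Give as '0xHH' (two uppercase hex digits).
After byte 1 (0x72): reg=0x59
After byte 2 (0x7A): reg=0xE9
After byte 3 (0x57): reg=0x33
After byte 4 (0xD9): reg=0x98

Answer: 0x98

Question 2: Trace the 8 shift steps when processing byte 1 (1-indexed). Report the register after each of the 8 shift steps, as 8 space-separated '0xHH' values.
Answer: 0xE4 0xCF 0x99 0x35 0x6A 0xD4 0xAF 0x59

Derivation:
Register before byte 1: 0x00
After XOR with byte 0x72: 0x72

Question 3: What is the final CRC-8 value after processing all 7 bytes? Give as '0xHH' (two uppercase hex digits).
After byte 1 (0x72): reg=0x59
After byte 2 (0x7A): reg=0xE9
After byte 3 (0x57): reg=0x33
After byte 4 (0xD9): reg=0x98
After byte 5 (0x92): reg=0x36
After byte 6 (0xB9): reg=0xA4
After byte 7 (0x53): reg=0xCB

Answer: 0xCB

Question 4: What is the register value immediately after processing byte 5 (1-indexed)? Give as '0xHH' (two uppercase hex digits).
Answer: 0x36

Derivation:
After byte 1 (0x72): reg=0x59
After byte 2 (0x7A): reg=0xE9
After byte 3 (0x57): reg=0x33
After byte 4 (0xD9): reg=0x98
After byte 5 (0x92): reg=0x36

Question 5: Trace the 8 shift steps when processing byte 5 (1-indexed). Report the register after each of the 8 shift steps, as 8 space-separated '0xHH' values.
Answer: 0x14 0x28 0x50 0xA0 0x47 0x8E 0x1B 0x36

Derivation:
After byte 1 (0x72): reg=0x59
After byte 2 (0x7A): reg=0xE9
After byte 3 (0x57): reg=0x33
After byte 4 (0xD9): reg=0x98
Register before byte 5: 0x98
After XOR with byte 0x92: 0x0A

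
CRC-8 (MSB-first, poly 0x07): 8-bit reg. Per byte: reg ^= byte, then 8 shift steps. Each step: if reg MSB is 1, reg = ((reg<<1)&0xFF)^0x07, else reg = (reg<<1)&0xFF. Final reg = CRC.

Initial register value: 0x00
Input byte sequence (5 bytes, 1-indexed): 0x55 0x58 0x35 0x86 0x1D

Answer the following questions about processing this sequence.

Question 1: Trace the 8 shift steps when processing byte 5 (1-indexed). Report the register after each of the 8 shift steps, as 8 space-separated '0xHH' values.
Answer: 0xF5 0xED 0xDD 0xBD 0x7D 0xFA 0xF3 0xE1

Derivation:
After byte 1 (0x55): reg=0xAC
After byte 2 (0x58): reg=0xC2
After byte 3 (0x35): reg=0xCB
After byte 4 (0x86): reg=0xE4
Register before byte 5: 0xE4
After XOR with byte 0x1D: 0xF9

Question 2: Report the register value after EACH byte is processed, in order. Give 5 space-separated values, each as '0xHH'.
0xAC 0xC2 0xCB 0xE4 0xE1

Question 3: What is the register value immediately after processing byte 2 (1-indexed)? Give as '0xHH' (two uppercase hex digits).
After byte 1 (0x55): reg=0xAC
After byte 2 (0x58): reg=0xC2

Answer: 0xC2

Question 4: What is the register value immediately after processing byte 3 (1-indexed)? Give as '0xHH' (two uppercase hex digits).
After byte 1 (0x55): reg=0xAC
After byte 2 (0x58): reg=0xC2
After byte 3 (0x35): reg=0xCB

Answer: 0xCB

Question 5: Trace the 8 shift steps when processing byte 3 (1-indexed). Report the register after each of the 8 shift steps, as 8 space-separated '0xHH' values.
Answer: 0xE9 0xD5 0xAD 0x5D 0xBA 0x73 0xE6 0xCB

Derivation:
After byte 1 (0x55): reg=0xAC
After byte 2 (0x58): reg=0xC2
Register before byte 3: 0xC2
After XOR with byte 0x35: 0xF7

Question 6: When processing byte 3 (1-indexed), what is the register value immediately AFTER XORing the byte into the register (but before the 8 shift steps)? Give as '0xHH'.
Register before byte 3: 0xC2
Byte 3: 0x35
0xC2 XOR 0x35 = 0xF7

Answer: 0xF7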